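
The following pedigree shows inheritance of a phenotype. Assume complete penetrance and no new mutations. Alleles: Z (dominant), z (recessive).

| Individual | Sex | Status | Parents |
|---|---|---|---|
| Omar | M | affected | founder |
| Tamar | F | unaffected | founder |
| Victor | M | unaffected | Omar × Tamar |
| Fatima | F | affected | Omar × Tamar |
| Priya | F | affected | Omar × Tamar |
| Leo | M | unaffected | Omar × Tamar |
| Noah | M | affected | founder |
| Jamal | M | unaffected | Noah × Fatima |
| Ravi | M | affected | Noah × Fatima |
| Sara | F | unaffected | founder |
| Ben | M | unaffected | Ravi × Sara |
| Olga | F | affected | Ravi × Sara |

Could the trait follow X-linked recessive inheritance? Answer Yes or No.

No

Under X-linked recessive, Jamal (unaffected, male) cannot arise from Noah (affected) × Fatima (affected).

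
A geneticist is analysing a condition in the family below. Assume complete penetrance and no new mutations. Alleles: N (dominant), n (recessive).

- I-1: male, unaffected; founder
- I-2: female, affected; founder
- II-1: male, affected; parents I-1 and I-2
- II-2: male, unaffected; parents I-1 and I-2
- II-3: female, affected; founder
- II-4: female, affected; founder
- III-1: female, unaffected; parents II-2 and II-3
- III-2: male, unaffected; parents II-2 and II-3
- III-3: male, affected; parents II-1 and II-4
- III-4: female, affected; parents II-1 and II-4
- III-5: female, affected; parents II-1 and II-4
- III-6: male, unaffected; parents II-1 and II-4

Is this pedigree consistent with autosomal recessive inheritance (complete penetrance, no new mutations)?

Under autosomal recessive, III-6 (unaffected, male) cannot arise from II-1 (affected) × II-4 (affected).

No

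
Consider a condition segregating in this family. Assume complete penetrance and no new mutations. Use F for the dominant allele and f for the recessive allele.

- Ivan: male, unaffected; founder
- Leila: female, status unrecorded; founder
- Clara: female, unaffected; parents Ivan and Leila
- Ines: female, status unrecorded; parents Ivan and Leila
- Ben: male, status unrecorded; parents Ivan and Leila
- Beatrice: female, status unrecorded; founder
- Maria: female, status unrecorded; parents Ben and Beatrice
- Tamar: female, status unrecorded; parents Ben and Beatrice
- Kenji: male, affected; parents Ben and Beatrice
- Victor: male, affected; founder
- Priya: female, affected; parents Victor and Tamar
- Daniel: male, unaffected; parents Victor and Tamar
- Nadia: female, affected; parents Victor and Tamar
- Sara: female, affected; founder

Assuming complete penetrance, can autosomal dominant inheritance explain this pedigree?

Yes

A consistent assignment under autosomal dominant exists: Ivan ff, Leila Ff, Clara ff, Ines Ff, Ben Ff, Beatrice FF, Maria FF, Tamar Ff, Kenji FF, Victor Ff, Priya FF, Daniel ff, Nadia FF, Sara FF.
In this assignment every recorded phenotype matches its genotype and every non-founder's genotype is obtainable from its parents' genotypes, so the pedigree is consistent.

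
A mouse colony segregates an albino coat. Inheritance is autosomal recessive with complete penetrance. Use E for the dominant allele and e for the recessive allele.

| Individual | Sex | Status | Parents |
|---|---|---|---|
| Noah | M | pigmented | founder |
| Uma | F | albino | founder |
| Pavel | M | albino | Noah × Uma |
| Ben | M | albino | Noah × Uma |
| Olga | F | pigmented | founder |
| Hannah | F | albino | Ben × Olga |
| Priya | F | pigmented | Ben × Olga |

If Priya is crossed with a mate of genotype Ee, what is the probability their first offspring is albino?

Priya is pigmented so carries E and received e from Ben (ee), so Priya is Ee.
The cross gives 1/4 EE : 1/2 Ee : 1/4 ee, so P(offspring is albino) = 1/4.

1/4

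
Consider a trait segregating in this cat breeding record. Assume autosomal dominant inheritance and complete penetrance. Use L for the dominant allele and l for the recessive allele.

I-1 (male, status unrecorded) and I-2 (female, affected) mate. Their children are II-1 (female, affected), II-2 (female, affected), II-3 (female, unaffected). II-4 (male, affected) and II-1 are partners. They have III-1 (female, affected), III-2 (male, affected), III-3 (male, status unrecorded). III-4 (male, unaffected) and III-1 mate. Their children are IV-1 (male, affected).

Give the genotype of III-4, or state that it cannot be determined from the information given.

III-4 is unaffected, so III-4 is ll.

ll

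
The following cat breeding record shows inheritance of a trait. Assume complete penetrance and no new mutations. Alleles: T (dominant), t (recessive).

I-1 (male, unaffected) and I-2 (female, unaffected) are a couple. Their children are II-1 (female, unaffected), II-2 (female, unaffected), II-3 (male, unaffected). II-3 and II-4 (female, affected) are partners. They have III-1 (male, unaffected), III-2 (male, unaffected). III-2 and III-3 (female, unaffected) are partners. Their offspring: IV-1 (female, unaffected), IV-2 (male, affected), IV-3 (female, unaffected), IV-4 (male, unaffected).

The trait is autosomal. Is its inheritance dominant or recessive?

III-2 and III-3 are both unaffected yet have an affected child IV-2. Under dominance, an affected child requires at least one affected parent, so the trait cannot be dominant.

recessive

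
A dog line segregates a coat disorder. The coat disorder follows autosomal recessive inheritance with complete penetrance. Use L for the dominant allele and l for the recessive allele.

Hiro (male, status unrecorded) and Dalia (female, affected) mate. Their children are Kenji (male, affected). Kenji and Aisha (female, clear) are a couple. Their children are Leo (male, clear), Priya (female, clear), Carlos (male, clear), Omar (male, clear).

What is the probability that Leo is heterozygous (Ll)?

Leo is clear so carries L and received l from Kenji (ll), so Leo is Ll, giving P(Ll) = 1.

1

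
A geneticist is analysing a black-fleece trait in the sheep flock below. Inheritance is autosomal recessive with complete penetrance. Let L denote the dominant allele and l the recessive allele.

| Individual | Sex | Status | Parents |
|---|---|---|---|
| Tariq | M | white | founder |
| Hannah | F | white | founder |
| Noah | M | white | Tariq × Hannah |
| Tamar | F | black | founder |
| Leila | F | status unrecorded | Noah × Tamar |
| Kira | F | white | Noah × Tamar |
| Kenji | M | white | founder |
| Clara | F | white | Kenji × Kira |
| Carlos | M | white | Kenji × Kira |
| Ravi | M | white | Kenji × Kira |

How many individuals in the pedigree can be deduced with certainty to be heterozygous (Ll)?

Obligate heterozygotes: Kira is white so carries L and received l from Tamar (ll), so Kira is Ll.
Every other individual is either homozygous by phenotype or has at least one consistent homozygous assignment, so the count is 1.

1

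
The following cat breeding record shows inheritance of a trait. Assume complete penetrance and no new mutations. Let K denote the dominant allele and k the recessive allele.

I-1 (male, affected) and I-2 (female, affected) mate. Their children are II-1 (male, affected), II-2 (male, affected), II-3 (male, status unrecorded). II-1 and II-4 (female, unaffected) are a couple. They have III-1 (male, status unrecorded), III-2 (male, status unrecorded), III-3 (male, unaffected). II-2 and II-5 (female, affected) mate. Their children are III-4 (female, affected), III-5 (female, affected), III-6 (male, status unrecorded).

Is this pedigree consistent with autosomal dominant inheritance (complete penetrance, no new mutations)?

Yes

A consistent assignment under autosomal dominant exists: I-1 KK, I-2 Kk, II-1 Kk, II-2 KK, II-3 KK, II-4 kk, II-5 KK, III-1 Kk, III-2 Kk, III-3 kk, III-4 KK, III-5 KK, III-6 KK.
In this assignment every recorded phenotype matches its genotype and every non-founder's genotype is obtainable from its parents' genotypes, so the pedigree is consistent.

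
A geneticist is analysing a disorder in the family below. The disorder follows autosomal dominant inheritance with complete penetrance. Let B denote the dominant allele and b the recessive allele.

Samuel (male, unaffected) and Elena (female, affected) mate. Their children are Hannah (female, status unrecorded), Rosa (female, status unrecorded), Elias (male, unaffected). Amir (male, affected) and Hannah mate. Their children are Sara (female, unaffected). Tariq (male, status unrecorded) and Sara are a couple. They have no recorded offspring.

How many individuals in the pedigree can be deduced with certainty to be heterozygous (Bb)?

Obligate heterozygotes: Elena is affected so carries B and passed b to Elias (bb), so Elena is Bb; Amir is affected so carries B and passed b to Sara (bb), so Amir is Bb.
Every other individual is either homozygous by phenotype or has at least one consistent homozygous assignment, so the count is 2.

2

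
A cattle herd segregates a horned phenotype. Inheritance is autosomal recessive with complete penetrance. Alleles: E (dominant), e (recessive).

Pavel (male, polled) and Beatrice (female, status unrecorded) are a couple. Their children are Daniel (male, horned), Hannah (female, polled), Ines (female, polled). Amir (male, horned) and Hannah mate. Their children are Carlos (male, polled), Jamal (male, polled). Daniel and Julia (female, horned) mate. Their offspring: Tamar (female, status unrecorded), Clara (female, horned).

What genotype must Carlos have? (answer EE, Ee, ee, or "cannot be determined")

Ee

From phenotype alone, Carlos is EE or Ee.
Carlos is polled so carries E and received e from Amir (ee), so Carlos is Ee.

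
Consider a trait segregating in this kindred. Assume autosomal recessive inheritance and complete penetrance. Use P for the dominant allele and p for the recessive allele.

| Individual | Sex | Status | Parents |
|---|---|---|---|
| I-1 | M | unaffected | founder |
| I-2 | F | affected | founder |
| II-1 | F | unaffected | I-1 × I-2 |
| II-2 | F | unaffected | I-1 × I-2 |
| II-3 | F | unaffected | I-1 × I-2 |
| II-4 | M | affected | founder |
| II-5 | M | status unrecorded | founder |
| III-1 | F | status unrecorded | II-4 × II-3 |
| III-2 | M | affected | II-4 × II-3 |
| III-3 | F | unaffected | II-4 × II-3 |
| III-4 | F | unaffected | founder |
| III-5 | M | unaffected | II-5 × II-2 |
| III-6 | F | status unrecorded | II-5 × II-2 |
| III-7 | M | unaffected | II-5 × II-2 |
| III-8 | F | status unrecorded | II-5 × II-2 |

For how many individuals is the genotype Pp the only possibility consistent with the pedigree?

Obligate heterozygotes: II-1 is unaffected so carries P and received p from I-2 (pp), so II-1 is Pp; II-2 is unaffected so carries P and received p from I-2 (pp), so II-2 is Pp; II-3 is unaffected so carries P and received p from I-2 (pp), so II-3 is Pp; III-3 is unaffected so carries P and received p from II-4 (pp), so III-3 is Pp.
Every other individual is either homozygous by phenotype or has at least one consistent homozygous assignment, so the count is 4.

4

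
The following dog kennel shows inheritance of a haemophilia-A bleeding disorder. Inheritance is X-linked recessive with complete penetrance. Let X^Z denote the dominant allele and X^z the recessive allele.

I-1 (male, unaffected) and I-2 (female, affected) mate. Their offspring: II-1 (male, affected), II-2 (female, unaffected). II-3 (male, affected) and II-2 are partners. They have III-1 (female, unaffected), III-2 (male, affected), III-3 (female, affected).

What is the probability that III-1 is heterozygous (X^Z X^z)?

III-1 is unaffected so carries Z and received z from II-3 (X^z Y), so III-1 is X^Z X^z, giving P(X^Z X^z) = 1.

1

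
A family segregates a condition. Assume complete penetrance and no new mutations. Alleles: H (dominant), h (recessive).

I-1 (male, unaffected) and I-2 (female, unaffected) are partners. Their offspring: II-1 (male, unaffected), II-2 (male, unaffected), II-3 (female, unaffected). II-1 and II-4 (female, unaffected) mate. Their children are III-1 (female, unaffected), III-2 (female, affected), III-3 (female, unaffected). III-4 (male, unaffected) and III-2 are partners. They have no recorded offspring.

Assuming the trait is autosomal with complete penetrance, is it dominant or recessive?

II-1 and II-4 are both unaffected yet have an affected child III-2. Under dominance, an affected child requires at least one affected parent, so the trait cannot be dominant.

recessive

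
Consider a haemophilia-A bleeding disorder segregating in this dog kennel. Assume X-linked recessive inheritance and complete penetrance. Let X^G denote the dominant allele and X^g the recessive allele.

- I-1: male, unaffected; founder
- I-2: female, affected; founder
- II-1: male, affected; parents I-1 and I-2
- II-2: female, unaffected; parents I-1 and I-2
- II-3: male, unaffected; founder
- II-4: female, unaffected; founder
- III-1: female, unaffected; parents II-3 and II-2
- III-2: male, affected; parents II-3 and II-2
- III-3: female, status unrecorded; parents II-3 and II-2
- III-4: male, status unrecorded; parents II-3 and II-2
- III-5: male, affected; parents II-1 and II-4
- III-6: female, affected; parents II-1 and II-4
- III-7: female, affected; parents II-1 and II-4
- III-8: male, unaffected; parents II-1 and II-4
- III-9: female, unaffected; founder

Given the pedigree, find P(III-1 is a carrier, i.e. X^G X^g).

II-3 is unaffected, so II-3 is X^G Y.
II-2 is unaffected so carries G and received g from I-2 (X^g X^g), so II-2 is X^G X^g.
Their cross gives offspring ratios 1/2 X^G X^G : 1/2 X^G X^g. Conditioning on III-1 being unaffected, P(X^G X^g) = 1/2 / 1 = 1/2.

1/2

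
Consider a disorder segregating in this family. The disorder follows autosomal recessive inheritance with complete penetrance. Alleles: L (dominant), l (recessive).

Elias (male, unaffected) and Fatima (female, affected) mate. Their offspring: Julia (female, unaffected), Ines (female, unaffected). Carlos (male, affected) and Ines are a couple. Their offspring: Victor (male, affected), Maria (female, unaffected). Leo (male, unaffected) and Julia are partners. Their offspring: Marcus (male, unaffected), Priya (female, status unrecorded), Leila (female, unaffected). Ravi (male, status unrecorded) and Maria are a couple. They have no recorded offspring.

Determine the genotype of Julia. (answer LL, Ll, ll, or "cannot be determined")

From phenotype alone, Julia is LL or Ll.
Julia is unaffected so carries L and received l from Fatima (ll), so Julia is Ll.

Ll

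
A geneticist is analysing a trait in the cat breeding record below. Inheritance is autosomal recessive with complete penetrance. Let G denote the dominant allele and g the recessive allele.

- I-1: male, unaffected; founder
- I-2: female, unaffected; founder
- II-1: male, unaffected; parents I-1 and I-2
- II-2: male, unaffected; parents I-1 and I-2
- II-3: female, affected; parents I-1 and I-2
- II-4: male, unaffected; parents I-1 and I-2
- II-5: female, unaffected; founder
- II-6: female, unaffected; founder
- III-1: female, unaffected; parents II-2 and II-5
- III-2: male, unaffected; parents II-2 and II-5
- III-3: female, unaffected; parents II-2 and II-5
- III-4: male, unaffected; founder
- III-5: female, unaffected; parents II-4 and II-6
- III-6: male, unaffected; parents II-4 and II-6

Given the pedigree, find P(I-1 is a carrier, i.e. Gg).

I-1 is unaffected so carries G and passed g to II-3 (gg), so I-1 is Gg, giving P(Gg) = 1.

1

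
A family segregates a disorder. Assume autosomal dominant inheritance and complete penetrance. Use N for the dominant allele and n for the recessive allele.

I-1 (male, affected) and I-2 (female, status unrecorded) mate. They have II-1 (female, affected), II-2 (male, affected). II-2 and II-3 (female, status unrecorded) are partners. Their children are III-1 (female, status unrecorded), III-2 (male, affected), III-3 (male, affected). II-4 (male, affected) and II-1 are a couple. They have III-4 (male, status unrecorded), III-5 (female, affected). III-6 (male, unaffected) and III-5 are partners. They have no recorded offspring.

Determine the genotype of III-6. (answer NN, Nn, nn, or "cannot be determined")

nn

III-6 is unaffected, so III-6 is nn.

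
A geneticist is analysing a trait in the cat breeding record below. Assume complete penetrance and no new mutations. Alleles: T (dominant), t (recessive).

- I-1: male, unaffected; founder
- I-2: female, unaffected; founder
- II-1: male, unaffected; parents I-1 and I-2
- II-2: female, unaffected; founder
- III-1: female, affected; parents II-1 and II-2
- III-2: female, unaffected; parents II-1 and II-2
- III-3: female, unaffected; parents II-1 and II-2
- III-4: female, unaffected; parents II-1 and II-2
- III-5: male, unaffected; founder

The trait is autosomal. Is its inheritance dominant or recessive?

recessive

II-1 and II-2 are both unaffected yet have an affected child III-1. Under dominance, an affected child requires at least one affected parent, so the trait cannot be dominant.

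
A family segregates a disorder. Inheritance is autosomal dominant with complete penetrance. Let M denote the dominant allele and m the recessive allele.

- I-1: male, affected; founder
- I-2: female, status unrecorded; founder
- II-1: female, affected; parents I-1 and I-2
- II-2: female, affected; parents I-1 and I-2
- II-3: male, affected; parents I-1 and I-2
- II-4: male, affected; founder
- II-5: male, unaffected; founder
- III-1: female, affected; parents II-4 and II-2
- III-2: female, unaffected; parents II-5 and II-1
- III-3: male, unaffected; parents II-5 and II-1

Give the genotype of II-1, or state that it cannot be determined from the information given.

From phenotype alone, II-1 is MM or Mm.
II-1 is affected so carries M and passed m to III-2 (mm), so II-1 is Mm.

Mm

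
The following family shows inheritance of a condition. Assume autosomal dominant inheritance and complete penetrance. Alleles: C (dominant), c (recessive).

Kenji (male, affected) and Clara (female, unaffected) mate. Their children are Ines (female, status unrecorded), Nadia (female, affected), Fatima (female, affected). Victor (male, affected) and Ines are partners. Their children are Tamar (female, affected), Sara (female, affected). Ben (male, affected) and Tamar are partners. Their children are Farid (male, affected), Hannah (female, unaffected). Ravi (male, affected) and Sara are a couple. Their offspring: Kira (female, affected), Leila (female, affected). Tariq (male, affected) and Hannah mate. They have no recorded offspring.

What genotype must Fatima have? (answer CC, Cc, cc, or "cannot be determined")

From phenotype alone, Fatima is CC or Cc.
Fatima is affected so carries C and received c from Clara (cc), so Fatima is Cc.

Cc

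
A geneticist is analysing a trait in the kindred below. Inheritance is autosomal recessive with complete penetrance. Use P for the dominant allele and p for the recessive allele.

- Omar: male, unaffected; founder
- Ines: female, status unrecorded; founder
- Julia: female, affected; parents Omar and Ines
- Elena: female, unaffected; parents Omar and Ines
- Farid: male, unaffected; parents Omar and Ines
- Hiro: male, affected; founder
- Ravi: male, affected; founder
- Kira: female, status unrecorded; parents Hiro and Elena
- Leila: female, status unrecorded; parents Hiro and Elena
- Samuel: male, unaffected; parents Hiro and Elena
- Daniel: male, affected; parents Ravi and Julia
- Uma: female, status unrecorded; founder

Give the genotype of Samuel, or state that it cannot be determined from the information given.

Pp

From phenotype alone, Samuel is PP or Pp.
Samuel is unaffected so carries P and received p from Hiro (pp), so Samuel is Pp.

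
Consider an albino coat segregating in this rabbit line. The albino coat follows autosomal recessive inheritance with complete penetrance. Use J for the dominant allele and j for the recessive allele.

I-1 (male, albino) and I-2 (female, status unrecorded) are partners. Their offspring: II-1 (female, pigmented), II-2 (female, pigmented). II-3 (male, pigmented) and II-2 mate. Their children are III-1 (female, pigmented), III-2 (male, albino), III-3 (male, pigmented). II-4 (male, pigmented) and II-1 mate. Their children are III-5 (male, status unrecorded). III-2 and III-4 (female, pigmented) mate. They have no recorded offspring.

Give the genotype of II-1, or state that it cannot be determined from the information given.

Jj

From phenotype alone, II-1 is JJ or Jj.
II-1 is pigmented so carries J and received j from I-1 (jj), so II-1 is Jj.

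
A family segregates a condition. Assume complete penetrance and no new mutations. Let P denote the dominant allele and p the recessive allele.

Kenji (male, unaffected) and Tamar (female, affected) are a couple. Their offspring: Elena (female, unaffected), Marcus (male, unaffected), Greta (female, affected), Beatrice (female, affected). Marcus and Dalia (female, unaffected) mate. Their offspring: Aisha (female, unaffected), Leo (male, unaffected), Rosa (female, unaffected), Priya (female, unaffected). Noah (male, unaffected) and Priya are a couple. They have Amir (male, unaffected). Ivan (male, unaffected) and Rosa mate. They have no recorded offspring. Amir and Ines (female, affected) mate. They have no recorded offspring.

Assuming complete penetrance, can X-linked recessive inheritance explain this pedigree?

No

Under X-linked recessive, Marcus (unaffected, male) cannot arise from Kenji (unaffected) × Tamar (affected).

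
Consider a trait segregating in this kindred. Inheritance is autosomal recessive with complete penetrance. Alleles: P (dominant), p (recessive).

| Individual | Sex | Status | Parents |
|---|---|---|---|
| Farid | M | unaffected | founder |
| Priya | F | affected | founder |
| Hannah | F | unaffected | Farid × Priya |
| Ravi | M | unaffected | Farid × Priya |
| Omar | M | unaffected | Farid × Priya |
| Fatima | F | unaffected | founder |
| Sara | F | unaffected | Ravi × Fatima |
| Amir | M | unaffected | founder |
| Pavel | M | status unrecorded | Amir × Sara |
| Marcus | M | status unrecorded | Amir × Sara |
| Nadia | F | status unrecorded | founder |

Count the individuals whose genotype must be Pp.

Obligate heterozygotes: Hannah is unaffected so carries P and received p from Priya (pp), so Hannah is Pp; Ravi is unaffected so carries P and received p from Priya (pp), so Ravi is Pp; Omar is unaffected so carries P and received p from Priya (pp), so Omar is Pp.
Every other individual is either homozygous by phenotype or has at least one consistent homozygous assignment, so the count is 3.

3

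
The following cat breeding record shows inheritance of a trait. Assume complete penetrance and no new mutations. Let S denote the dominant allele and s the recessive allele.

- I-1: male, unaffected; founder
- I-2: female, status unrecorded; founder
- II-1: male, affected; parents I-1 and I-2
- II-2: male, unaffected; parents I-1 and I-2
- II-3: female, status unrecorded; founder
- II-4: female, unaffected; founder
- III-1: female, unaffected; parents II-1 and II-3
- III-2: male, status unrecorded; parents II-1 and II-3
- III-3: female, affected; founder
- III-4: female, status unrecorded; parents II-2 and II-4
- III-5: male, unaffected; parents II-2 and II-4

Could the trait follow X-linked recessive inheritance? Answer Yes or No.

Yes

A consistent assignment under X-linked recessive exists: I-1 X^S Y, I-2 X^S X^s, II-1 X^s Y, II-2 X^S Y, II-3 X^S X^S, II-4 X^S X^S, III-1 X^S X^s, III-2 X^S Y, III-3 X^s X^s, III-4 X^S X^S, III-5 X^S Y.
In this assignment every recorded phenotype matches its genotype and every non-founder's genotype is obtainable from its parents' genotypes, so the pedigree is consistent.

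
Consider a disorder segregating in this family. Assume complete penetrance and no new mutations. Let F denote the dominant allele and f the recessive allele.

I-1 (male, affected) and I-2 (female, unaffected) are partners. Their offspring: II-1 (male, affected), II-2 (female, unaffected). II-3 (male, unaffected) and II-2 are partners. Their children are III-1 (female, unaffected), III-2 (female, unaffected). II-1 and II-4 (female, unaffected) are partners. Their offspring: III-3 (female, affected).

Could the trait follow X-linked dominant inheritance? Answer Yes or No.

Under X-linked dominant, II-1 (affected, male) cannot arise from I-1 (affected) × I-2 (unaffected).

No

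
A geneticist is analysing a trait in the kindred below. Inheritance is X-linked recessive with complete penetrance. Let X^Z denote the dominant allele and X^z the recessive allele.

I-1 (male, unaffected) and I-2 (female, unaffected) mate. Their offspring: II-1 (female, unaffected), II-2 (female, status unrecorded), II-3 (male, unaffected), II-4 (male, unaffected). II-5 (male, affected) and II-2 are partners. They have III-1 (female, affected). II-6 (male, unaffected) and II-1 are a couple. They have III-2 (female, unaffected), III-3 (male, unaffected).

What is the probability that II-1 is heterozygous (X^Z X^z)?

1/3

I-1 is unaffected, so I-1 is X^Z Y.
I-2 is unaffected so carries Z and passed z to II-2 (X^Z X^z, whose Z came from I-1), so I-2 is X^Z X^z.
Their cross gives offspring ratios 1/2 X^Z X^Z : 1/2 X^Z X^z. Conditioning on II-1 being unaffected, P(X^Z X^z) = 1/2 / 1 = 1/2 before taking II-1's own offspring into account.
II-6 is unaffected, so II-6 is X^Z Y.
Now use II-1's offspring. Probability of each recorded status — unaffected son III-3: 1/2 if II-1 is X^Z X^z, 1 if X^Z X^Z. (III-2: equally likely either way, so uninformative.)
Bayes: P(X^Z X^z) = 1/2·1/2 / (1/2·1/2 + 1/2·1) = 1/3.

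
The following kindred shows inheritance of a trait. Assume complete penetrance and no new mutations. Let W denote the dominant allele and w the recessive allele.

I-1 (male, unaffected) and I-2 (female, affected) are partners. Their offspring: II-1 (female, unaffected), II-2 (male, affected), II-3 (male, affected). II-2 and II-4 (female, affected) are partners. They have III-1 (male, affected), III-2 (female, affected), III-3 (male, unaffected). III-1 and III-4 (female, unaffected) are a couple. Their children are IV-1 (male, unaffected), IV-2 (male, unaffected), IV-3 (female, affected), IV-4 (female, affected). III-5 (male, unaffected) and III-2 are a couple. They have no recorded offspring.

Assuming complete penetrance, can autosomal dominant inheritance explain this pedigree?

A consistent assignment under autosomal dominant exists: I-1 ww, I-2 Ww, II-1 ww, II-2 Ww, II-3 Ww, II-4 Ww, III-1 Ww, III-2 WW, III-3 ww, III-4 ww, III-5 ww, IV-1 ww, IV-2 ww, IV-3 Ww, IV-4 Ww.
In this assignment every recorded phenotype matches its genotype and every non-founder's genotype is obtainable from its parents' genotypes, so the pedigree is consistent.

Yes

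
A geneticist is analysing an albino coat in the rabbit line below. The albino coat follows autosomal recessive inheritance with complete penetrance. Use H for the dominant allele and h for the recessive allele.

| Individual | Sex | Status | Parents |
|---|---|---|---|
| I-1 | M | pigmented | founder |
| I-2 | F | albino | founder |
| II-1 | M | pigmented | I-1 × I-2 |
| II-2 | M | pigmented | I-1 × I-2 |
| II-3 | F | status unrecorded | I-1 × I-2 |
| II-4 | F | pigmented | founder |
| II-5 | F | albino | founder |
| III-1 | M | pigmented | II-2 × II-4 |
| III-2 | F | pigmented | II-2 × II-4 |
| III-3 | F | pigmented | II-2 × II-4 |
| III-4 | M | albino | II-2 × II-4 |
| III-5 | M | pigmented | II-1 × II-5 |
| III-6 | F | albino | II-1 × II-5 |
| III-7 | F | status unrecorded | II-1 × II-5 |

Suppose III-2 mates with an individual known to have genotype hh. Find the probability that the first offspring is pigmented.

II-2 is pigmented so carries H and received h from I-2 (hh), so II-2 is Hh.
II-4 is pigmented so carries H and passed h to III-4 (hh), so II-4 is Hh.
III-2 is a pigmented offspring of II-2 (Hh) × II-4 (Hh), whose cross gives 1/4 HH : 1/2 Hh : 1/4 hh; conditioning on being pigmented, III-2 is HH with probability 1/3, Hh with probability 2/3.
Summing over parental genotype combinations, P(offspring is pigmented) = 1/3·1 + 2/3·1/2 = 2/3.

2/3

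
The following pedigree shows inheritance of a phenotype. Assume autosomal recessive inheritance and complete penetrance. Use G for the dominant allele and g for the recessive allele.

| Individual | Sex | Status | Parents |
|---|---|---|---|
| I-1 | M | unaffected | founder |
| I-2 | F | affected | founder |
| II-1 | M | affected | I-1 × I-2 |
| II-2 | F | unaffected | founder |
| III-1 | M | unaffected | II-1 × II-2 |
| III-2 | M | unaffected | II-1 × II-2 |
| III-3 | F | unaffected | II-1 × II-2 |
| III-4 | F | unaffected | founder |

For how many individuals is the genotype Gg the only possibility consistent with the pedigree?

Obligate heterozygotes: I-1 is unaffected so carries G and passed g to II-1 (gg), so I-1 is Gg; III-1 is unaffected so carries G and received g from II-1 (gg), so III-1 is Gg; III-2 is unaffected so carries G and received g from II-1 (gg), so III-2 is Gg; III-3 is unaffected so carries G and received g from II-1 (gg), so III-3 is Gg.
Every other individual is either homozygous by phenotype or has at least one consistent homozygous assignment, so the count is 4.

4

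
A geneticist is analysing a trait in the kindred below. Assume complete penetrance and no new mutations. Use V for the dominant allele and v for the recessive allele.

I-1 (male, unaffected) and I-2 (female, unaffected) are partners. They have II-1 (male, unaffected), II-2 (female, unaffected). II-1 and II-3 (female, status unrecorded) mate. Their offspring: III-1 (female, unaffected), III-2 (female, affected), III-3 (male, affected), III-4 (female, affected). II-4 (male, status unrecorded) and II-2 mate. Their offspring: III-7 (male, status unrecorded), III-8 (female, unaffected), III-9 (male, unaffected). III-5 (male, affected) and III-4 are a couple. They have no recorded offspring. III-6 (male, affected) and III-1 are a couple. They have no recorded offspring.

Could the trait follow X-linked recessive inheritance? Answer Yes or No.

No

Under X-linked recessive, III-2 (affected, female) cannot arise from II-1 (unaffected) × II-3 (unrecorded).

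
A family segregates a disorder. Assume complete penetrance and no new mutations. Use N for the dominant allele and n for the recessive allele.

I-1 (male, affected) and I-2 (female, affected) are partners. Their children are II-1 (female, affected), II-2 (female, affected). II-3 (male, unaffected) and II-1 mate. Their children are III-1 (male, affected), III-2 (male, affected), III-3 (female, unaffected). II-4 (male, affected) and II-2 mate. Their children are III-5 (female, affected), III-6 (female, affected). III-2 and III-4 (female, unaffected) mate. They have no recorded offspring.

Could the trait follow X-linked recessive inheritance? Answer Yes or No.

Yes

A consistent assignment under X-linked recessive exists: I-1 X^n Y, I-2 X^n X^n, II-1 X^n X^n, II-2 X^n X^n, II-3 X^N Y, II-4 X^n Y, III-1 X^n Y, III-2 X^n Y, III-3 X^N X^n, III-4 X^N X^N, III-5 X^n X^n, III-6 X^n X^n.
In this assignment every recorded phenotype matches its genotype and every non-founder's genotype is obtainable from its parents' genotypes, so the pedigree is consistent.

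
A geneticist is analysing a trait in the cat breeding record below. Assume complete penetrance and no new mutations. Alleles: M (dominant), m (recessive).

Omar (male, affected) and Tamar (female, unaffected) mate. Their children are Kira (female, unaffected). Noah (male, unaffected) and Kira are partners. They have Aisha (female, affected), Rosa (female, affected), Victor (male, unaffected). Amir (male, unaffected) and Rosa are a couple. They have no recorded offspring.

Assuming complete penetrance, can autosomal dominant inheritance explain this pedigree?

Under autosomal dominant, Aisha (affected, female) cannot arise from Noah (unaffected) × Kira (unaffected).

No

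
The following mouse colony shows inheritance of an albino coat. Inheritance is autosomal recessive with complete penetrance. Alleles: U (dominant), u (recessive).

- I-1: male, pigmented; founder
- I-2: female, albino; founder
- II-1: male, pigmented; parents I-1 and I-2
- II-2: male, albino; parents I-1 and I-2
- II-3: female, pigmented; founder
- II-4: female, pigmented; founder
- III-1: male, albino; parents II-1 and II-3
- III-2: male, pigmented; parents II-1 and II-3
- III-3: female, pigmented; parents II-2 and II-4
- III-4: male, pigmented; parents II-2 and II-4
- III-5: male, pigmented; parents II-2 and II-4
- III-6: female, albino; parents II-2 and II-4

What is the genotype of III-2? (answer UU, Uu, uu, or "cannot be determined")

cannot be determined

III-2's phenotype allows UU or Uu, and no parent or child forces a single allele at both positions; consistent genotype assignments exist with III-2 as UU or Uu.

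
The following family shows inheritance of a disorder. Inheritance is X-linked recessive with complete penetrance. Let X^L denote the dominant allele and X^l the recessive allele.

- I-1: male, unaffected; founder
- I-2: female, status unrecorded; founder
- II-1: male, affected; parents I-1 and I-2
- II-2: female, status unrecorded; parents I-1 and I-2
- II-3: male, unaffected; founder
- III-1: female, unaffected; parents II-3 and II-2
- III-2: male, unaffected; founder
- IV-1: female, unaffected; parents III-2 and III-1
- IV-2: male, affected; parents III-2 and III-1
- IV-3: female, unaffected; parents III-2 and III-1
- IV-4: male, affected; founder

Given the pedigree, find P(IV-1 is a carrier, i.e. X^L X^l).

1/2

III-2 is unaffected, so III-2 is X^L Y.
III-1 is unaffected so carries L and passed l to IV-2 (X^l Y), so III-1 is X^L X^l.
Their cross gives offspring ratios 1/2 X^L X^L : 1/2 X^L X^l. Conditioning on IV-1 being unaffected, P(X^L X^l) = 1/2 / 1 = 1/2.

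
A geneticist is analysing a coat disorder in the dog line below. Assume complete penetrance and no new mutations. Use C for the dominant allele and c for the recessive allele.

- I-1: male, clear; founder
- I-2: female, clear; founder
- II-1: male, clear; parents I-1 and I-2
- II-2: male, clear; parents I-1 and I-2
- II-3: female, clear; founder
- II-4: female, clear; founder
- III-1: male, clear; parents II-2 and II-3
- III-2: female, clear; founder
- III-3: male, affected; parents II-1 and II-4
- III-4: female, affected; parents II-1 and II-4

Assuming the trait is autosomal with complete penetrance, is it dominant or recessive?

recessive

II-1 and II-4 are both clear yet have an affected child III-3. Under dominance, an affected child requires at least one affected parent, so the trait cannot be dominant.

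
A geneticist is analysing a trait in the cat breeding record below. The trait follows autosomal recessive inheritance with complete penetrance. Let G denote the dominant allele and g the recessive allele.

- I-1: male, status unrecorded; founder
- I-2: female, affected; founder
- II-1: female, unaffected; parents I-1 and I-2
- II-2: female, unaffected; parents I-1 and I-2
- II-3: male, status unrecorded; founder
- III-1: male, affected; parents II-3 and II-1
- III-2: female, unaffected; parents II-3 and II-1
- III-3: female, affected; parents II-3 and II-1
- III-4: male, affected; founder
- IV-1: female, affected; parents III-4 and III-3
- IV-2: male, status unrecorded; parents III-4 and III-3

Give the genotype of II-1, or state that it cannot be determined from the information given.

Gg

From phenotype alone, II-1 is GG or Gg.
II-1 is unaffected so carries G and received g from I-2 (gg), so II-1 is Gg.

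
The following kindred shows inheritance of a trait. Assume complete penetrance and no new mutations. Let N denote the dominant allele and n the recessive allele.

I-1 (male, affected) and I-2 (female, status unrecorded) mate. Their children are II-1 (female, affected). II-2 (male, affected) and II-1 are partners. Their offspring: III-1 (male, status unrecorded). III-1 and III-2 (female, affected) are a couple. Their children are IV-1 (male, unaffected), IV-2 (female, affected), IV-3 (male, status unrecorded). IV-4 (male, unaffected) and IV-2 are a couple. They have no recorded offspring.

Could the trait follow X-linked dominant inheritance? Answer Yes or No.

A consistent assignment under X-linked dominant exists: I-1 X^N Y, I-2 X^N X^N, II-1 X^N X^N, II-2 X^N Y, III-1 X^N Y, III-2 X^N X^n, IV-1 X^n Y, IV-2 X^N X^N, IV-3 X^N Y, IV-4 X^n Y.
In this assignment every recorded phenotype matches its genotype and every non-founder's genotype is obtainable from its parents' genotypes, so the pedigree is consistent.

Yes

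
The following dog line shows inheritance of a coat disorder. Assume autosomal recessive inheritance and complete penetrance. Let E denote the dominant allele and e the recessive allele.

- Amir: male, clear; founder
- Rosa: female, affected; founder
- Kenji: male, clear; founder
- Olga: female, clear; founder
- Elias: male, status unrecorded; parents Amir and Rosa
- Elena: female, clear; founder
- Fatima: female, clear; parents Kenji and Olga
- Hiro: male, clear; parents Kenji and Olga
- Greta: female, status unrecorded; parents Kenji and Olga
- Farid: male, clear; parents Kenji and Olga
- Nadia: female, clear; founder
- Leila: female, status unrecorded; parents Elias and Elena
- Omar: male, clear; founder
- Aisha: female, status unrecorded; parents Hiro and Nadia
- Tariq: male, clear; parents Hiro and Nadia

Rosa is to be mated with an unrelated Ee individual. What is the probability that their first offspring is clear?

1/2

Rosa is affected, so Rosa is ee.
The cross gives 1/2 Ee : 1/2 ee, so P(offspring is clear) = 1/2.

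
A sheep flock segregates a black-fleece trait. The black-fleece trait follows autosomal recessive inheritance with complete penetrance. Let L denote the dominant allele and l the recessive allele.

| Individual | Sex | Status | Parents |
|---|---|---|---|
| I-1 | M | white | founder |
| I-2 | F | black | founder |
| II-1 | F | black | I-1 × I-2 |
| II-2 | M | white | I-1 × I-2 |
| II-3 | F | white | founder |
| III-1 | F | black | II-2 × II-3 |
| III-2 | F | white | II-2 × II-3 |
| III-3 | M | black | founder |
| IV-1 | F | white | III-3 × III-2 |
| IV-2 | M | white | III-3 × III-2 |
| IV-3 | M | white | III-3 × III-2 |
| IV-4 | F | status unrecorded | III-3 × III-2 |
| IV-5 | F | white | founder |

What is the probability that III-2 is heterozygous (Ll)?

II-2 is white so carries L and received l from I-2 (ll), so II-2 is Ll.
II-3 is white so carries L and passed l to III-1 (ll), so II-3 is Ll.
Their cross gives offspring ratios 1/4 LL : 1/2 Ll : 1/4 ll. Conditioning on III-2 being white, P(Ll) = 1/2 / 3/4 = 2/3 before taking III-2's own offspring into account.
III-3 is black, so III-3 is ll.
Now use III-2's offspring. Probability of each recorded status — white daughter IV-1: 1/2 if III-2 is Ll, 1 if LL; white son IV-2: 1/2 if III-2 is Ll, 1 if LL; white son IV-3: 1/2 if III-2 is Ll, 1 if LL. (IV-4: equally likely either way, so uninformative.)
Bayes: P(Ll) = 2/3·1/8 / (2/3·1/8 + 1/3·1) = 1/5.

1/5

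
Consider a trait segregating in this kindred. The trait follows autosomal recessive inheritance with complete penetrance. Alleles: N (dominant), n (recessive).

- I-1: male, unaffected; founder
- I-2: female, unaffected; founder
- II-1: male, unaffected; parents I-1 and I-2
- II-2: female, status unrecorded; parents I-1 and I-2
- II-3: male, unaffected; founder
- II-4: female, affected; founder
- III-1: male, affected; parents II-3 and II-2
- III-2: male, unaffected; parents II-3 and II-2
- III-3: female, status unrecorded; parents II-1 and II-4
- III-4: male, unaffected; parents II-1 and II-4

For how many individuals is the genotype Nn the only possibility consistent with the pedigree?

Obligate heterozygotes: II-3 is unaffected so carries N and passed n to III-1 (nn), so II-3 is Nn; III-4 is unaffected so carries N and received n from II-4 (nn), so III-4 is Nn.
Every other individual is either homozygous by phenotype or has at least one consistent homozygous assignment, so the count is 2.

2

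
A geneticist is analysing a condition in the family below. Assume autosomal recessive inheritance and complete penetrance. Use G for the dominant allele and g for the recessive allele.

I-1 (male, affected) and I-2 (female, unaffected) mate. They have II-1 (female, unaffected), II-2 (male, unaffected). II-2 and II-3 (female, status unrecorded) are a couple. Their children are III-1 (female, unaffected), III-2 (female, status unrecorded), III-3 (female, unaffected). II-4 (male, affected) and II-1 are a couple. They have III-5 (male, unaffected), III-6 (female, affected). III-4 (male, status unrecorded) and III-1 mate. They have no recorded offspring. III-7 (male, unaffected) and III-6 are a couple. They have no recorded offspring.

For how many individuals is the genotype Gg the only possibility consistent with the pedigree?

Obligate heterozygotes: II-1 is unaffected so carries G and received g from I-1 (gg), so II-1 is Gg; II-2 is unaffected so carries G and received g from I-1 (gg), so II-2 is Gg; III-5 is unaffected so carries G and received g from II-4 (gg), so III-5 is Gg.
Every other individual is either homozygous by phenotype or has at least one consistent homozygous assignment, so the count is 3.

3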